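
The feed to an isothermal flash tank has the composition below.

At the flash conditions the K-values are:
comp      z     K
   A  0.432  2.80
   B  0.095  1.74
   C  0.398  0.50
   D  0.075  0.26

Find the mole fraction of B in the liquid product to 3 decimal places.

x_B = 0.064

Rachford–Rice: g(ψ) = Σ zᵢ(Kᵢ−1)/(1+ψ(Kᵢ−1)) = 0.
Feasibility: ΣzᵢKᵢ = 1.593, Σzᵢ/Kᵢ = 1.293 — both > 1, two phases present.
Newton iteration, ψ⁰ = 0.5:
  ψ = 0.500: g = 0.1071, g' = -0.696 → ψ = 0.654
  ψ = 0.654: g = 0.0013, g' = -0.693 → ψ = 0.656
Converged at ψ = 0.656.
Compositions from xᵢ = zᵢ/(1+ψ(Kᵢ−1)), yᵢ = Kᵢxᵢ:
  A: x = 0.198, y = 0.555
  B: x = 0.064, y = 0.111
  C: x = 0.592, y = 0.296
  D: x = 0.146, y = 0.038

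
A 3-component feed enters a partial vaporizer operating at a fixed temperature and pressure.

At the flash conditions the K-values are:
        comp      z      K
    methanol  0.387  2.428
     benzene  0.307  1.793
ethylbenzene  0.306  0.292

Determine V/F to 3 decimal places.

V/F = 0.704

Material balance + equilibrium reduce to Σ zᵢ(Kᵢ−1)/(1+V/F(Kᵢ−1)) = 0.
g(0) = ΣzᵢKᵢ − 1 = 0.579 and g(1) = 1 − Σzᵢ/Kᵢ = -0.379, so a root lies in (0, 1).
Newton–Raphson from V/F = 0.5:
  V/F = 0.500: g = 0.1614, g' = -0.735 → V/F = 0.720
  V/F = 0.720: g = -0.0140, g' = -0.908 → V/F = 0.704
Converged at V/F = 0.704.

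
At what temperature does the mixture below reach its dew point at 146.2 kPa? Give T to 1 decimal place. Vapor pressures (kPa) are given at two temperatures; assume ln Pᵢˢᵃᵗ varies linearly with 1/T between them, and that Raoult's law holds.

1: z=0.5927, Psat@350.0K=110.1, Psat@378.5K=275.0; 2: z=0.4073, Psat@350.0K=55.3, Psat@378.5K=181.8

Dew-point temperature: Σzᵢ·P/Pᵢˢᵃᵗ(T) = 1. Interpolate ln Pᵢˢᵃᵗ = aᵢ + bᵢ/T.
  T = 350.0 K: ΣzᵢP/Pᵢˢᵃᵗ = 1.8638
  T = 378.5 K: ΣzᵢP/Pᵢˢᵃᵗ = 0.6426
  T = 364.2 K: ΣzᵢP/Pᵢˢᵃᵗ = 1.0714
  T = 371.4 K: ΣzᵢP/Pᵢˢᵃᵗ = 0.8238
  T = 367.8 K: ΣzᵢP/Pᵢˢᵃᵗ = 0.9381
  T = 366.0 K: ΣzᵢP/Pᵢˢᵃᵗ = 1.0022
Interpolating between 366.0 K and 367.8 K gives T ≈ 366.1 K.

T = 366.1 K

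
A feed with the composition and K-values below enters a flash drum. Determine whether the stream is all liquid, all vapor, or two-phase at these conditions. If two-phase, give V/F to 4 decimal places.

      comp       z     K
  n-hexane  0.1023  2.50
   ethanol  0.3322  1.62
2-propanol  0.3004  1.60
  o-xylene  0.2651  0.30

two-phase, V/F = 0.6718

ΣzᵢKᵢ = 1.3541; Σzᵢ/Kᵢ = 1.3174.
Both exceed 1, so a two-phase solution exists.
Let ψ = V/F and solve Σ zᵢ(Kᵢ−1)/(1+ψ(Kᵢ−1)) = 0.
Newton iteration, ψ⁰ = 0.58:
  ψ = 0.5800: g = 0.05485, g' = -0.5626 → ψ = 0.6775
  ψ = 0.6775: g = -0.00367, g' = -0.6446 → ψ = 0.6718
Converged at ψ = 0.6718.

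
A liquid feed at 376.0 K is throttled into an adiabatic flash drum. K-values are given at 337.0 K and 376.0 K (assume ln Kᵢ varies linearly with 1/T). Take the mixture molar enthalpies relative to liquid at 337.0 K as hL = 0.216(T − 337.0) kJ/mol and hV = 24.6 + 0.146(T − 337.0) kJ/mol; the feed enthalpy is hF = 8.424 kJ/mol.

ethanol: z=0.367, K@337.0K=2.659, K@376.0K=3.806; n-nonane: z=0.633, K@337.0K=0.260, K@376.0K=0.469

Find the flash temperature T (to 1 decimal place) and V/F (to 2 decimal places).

Adiabatic flash: solve Rachford–Rice at each trial T, then check hF = ψ·hV(T) + (1−ψ)·hL(T).
  T = 337.0 K: K = (2.659, 0.260), RR gives ψ = 0.114, H_out = 2.814 kJ/mol
  T = 376.0 K: K = (3.806, 0.469), RR gives ψ = 0.466, H_out = 18.606 kJ/mol
  T = 356.5 K: K = (3.213, 0.355), RR gives ψ = 0.283, H_out = 10.783 kJ/mol
  T = 346.8 K: K = (2.932, 0.305), RR gives ψ = 0.201, H_out = 6.915 kJ/mol
  T = 351.6 K: K = (3.070, 0.329), RR gives ψ = 0.241, H_out = 8.843 kJ/mol
  T = 349.2 K: K = (3.000, 0.317), RR gives ψ = 0.221, H_out = 7.884 kJ/mol
  T = 350.4 K: K = (3.035, 0.323), RR gives ψ = 0.231, H_out = 8.364 kJ/mol
  T = 351.0 K: K = (3.052, 0.326), RR gives ψ = 0.236, H_out = 8.604 kJ/mol
Linear interpolation between T = 350.4 (H_out = 8.364) and T = 351.0 (H_out = 8.604) on hF = 8.424 gives T ≈ 350.5 K, at which ψ = 0.23.

T = 350.5 K, V/F = 0.23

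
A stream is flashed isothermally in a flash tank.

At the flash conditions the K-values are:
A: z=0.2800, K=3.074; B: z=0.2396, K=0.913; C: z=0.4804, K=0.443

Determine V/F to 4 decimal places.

V/F = 0.3230

Material balance + equilibrium reduce to Σ zᵢ(Kᵢ−1)/(1+V/F(Kᵢ−1)) = 0.
Feasibility: ΣzᵢKᵢ = 1.2923, Σzᵢ/Kᵢ = 1.4379 — both > 1, two phases present.
Newton–Raphson from V/F = 0.43:
  V/F = 0.4300: g = -0.06655, g' = -0.5962 → V/F = 0.3184
  V/F = 0.3184: g = 0.00306, g' = -0.6591 → V/F = 0.3230
Converged at V/F = 0.3230.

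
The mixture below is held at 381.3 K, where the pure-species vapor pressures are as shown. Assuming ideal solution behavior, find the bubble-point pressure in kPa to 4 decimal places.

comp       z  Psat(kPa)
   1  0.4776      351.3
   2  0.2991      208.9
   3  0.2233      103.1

At the bubble point ψ → 0, so ΣzᵢKᵢ = 1 with Kᵢ = Pᵢˢᵃᵗ/P ⇒ P = ΣzᵢPᵢˢᵃᵗ.
P = 0.4776·351.3 + 0.2991·208.9 + 0.2233·103.1 = 253.2851 kPa

Pbub = 253.2851 kPa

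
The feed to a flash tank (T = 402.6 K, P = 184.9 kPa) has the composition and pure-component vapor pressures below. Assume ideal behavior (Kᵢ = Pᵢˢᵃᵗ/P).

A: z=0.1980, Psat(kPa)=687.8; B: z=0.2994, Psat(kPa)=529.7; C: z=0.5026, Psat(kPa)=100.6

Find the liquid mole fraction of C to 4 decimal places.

x_C = 0.8254

Raoult's law: Kᵢ = Pᵢˢᵃᵗ/P = Pᵢˢᵃᵗ/184.9.
  K_A = 687.8/184.9 = 3.719849, K_B = 529.7/184.9 = 2.864792, K_C = 100.6/184.9 = 0.544078
Material balance + equilibrium reduce to Σ zᵢ(Kᵢ−1)/(1+ψ(Kᵢ−1)) = 0.
Check two-phase: ΣzᵢKᵢ = 1.8677 > 1 and Σzᵢ/Kᵢ = 1.0815 > 1, so g(0) = 0.8677 > 0 and g(1) = -0.0815 < 0.
Newton iteration, ψ⁰ = 0.5:
  ψ = 0.5000: g = 0.22032, g' = -0.7171 → ψ = 0.8072
  ψ = 0.8072: g = 0.02878, g' = -0.5709 → ψ = 0.8577
  ψ = 0.8577: g = 0.00010, g' = -0.5677 → ψ = 0.8578
Converged at ψ = 0.8578.
Compositions from xᵢ = zᵢ/(1+ψ(Kᵢ−1)), yᵢ = Kᵢxᵢ:
  A: x = 0.0594, y = 0.2210
  B: x = 0.1152, y = 0.3299
  C: x = 0.8254, y = 0.4491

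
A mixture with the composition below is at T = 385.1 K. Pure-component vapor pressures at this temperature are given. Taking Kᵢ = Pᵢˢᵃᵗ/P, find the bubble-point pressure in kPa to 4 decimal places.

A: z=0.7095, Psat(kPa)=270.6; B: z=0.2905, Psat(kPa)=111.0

Pbub = 224.2362 kPa

At the bubble point ψ → 0, so ΣzᵢKᵢ = 1 with Kᵢ = Pᵢˢᵃᵗ/P ⇒ P = ΣzᵢPᵢˢᵃᵗ.
P = 0.7095·270.6 + 0.2905·111.0 = 224.2362 kPa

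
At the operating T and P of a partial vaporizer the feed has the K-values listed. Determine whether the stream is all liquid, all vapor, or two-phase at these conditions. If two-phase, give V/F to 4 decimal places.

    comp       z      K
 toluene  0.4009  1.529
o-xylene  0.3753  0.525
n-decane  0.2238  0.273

ΣzᵢKᵢ = 0.8711; Σzᵢ/Kᵢ = 1.7968.
Since ΣzᵢKᵢ < 1 the mixture is below its bubble point — single liquid phase.

all liquid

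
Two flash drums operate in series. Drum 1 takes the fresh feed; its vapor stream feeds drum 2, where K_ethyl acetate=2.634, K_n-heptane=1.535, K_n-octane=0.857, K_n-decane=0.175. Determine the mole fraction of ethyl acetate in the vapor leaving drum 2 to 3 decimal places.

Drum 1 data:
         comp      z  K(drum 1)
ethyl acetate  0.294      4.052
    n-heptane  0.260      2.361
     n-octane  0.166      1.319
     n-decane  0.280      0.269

Drum 1:
Material balance + equilibrium reduce to Σ zᵢ(Kᵢ−1)/(1+ψ₁(Kᵢ−1)) = 0.
Check two-phase: ΣzᵢKᵢ = 2.099 > 1 and Σzᵢ/Kᵢ = 1.349 > 1, so g(0) = 1.099 > 0 and g(1) = -0.349 < 0.
Newton iteration, ψ₁⁰ = 0.5:
  ψ₁ = 0.500: g = 0.2889, g' = -0.984 → ψ₁ = 0.794
  ψ₁ = 0.794: g = -0.0129, g' = -1.205 → ψ₁ = 0.783
Converged at ψ₁ = 0.783.
Drum-1 compositions:
  ethyl acetate: x = 0.087, y = 0.352
  n-heptane: x = 0.126, y = 0.297
  n-octane: x = 0.133, y = 0.175
  n-decane: x = 0.655, y = 0.176
Drum-2 feed = drum-1 vapor: z₂ = (0.3515, 0.2972, 0.1752, 0.1761).
Drum 2:
Rachford–Rice: g(ψ₂) = Σ zᵢ(Kᵢ−1)/(1+ψ₂(Kᵢ−1)) = 0.
Check two-phase: ΣzᵢKᵢ = 1.563 > 1 and Σzᵢ/Kᵢ = 1.538 > 1, so g(0) = 0.563 > 0 and g(1) = -0.538 < 0.
Iterate (Newton) starting at ψ₂ = 0.5:
  ψ₂ = 0.500: g = 0.1673, g' = -0.689 → ψ₂ = 0.743
  ψ₂ = 0.743: g = -0.0302, g' = -1.040 → ψ₂ = 0.714
  ψ₂ = 0.714: g = -0.0012, g' = -0.958 → ψ₂ = 0.713
Converged at ψ₂ = 0.713.
  ethyl acetate: x = 0.162, y = 0.428
  n-heptane: x = 0.215, y = 0.330
  n-octane: x = 0.195, y = 0.167
  n-decane: x = 0.427, y = 0.075

y_ethyl acetate (drum 2) = 0.428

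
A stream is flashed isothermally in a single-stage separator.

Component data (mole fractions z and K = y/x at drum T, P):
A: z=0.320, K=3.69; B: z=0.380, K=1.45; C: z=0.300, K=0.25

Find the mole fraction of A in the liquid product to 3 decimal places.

Material balance + equilibrium reduce to Σ zᵢ(Kᵢ−1)/(1+β(Kᵢ−1)) = 0.
g(0) = ΣzᵢKᵢ − 1 = 0.807 and g(1) = 1 − Σzᵢ/Kᵢ = -0.549, so a root lies in (0, 1).
Newton iteration, β⁰ = 0.5:
  β = 0.500: g = 0.1467, g' = -0.904 → β = 0.662
  β = 0.662: g = -0.0058, g' = -1.011 → β = 0.656
Converged at β = 0.656.
Compositions from xᵢ = zᵢ/(1+β(Kᵢ−1)), yᵢ = Kᵢxᵢ:
  A: x = 0.116, y = 0.427
  B: x = 0.293, y = 0.425
  C: x = 0.591, y = 0.148

x_A = 0.116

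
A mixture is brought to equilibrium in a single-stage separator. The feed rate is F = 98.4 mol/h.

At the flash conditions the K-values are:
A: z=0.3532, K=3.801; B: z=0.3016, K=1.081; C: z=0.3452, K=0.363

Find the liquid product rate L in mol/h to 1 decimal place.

L = 34.6 mol/h

Let ψ = V/F and solve Σ zᵢ(Kᵢ−1)/(1+ψ(Kᵢ−1)) = 0.
g(0) = ΣzᵢKᵢ − 1 = 0.7939 and g(1) = 1 − Σzᵢ/Kᵢ = -0.3229, so a root lies in (0, 1).
Newton iteration, ψ⁰ = 0.4:
  ψ = 0.4000: g = 0.19515, g' = -0.8704 → ψ = 0.6242
  ψ = 0.6242: g = 0.01817, g' = -0.7547 → ψ = 0.6483
  ψ = 0.6483: g = -0.00003, g' = -0.7577 → ψ = 0.6482
Converged at ψ = 0.6482.
Then V = ψ·F = 0.6482·98.4 = 63.8 mol/h and L = F − V = 34.6 mol/h.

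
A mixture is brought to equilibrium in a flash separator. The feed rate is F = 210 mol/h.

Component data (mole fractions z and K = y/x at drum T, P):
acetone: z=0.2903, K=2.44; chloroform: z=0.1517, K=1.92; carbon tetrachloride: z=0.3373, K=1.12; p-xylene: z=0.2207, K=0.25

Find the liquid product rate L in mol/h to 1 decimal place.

L = 68.2 mol/h

Rachford–Rice: g(ψ) = Σ zᵢ(Kᵢ−1)/(1+ψ(Kᵢ−1)) = 0.
Check two-phase: ΣzᵢKᵢ = 1.4325 > 1 and Σzᵢ/Kᵢ = 1.3819 > 1, so g(0) = 0.4325 > 0 and g(1) = -0.3819 < 0.
Newton iteration, ψ⁰ = 0.46:
  ψ = 0.4600: g = 0.13518, g' = -0.5749 → ψ = 0.6951
  ψ = 0.6951: g = -0.01440, g' = -0.7441 → ψ = 0.6758
  ψ = 0.6758: g = -0.00026, g' = -0.7180 → ψ = 0.6754
Converged at ψ = 0.6754.
Then V = ψ·F = 0.6754·210 = 141.8 mol/h and L = F − V = 68.2 mol/h.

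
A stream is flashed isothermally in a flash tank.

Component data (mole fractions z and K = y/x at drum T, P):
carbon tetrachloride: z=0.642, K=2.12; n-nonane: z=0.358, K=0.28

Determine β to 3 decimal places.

β = 0.572

Material balance + equilibrium reduce to Σ zᵢ(Kᵢ−1)/(1+β(Kᵢ−1)) = 0.
g(0) = ΣzᵢKᵢ − 1 = 0.461 and g(1) = 1 − Σzᵢ/Kᵢ = -0.581, so a root lies in (0, 1).
Binary case is linear: z₁(K₁−1)(1+β(K₂−1)) + z₂(K₂−1)(1+β(K₁−1)) = 0
⇒ β = [z₁(K₁−1)+z₂(K₂−1)] / [−(K₁−1)(K₂−1)] = 0.4613/0.8064 = 0.572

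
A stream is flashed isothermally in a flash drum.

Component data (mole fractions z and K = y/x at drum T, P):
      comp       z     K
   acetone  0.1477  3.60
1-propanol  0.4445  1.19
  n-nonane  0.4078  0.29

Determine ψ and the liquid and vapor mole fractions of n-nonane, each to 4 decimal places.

ψ = 0.1953, x_n-nonane = 0.4734, y_n-nonane = 0.1373

Newton–Raphson from ψ = 0.5:
  ψ = 0.5000: g = -0.20480, g' = -0.6963 → ψ = 0.2059
  ψ = 0.2059: g = -0.00768, g' = -0.7205 → ψ = 0.1952
  ψ = 0.1952: g = 0.00006, g' = -0.7313 → ψ = 0.1953
Converged at ψ = 0.1953.
Compositions from xᵢ = zᵢ/(1+ψ(Kᵢ−1)), yᵢ = Kᵢxᵢ:
  acetone: x = 0.0980, y = 0.3527
  1-propanol: x = 0.4286, y = 0.5100
  n-nonane: x = 0.4734, y = 0.1373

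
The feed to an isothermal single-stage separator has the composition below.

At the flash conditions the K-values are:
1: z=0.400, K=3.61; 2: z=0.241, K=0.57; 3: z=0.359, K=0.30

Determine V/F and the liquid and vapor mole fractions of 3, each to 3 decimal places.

Newton iteration, V/F⁰ = 0.48:
  V/F = 0.480: g = -0.0456, g' = -1.007 → V/F = 0.435
Converged at V/F = 0.435.
Compositions from xᵢ = zᵢ/(1+V/F(Kᵢ−1)), yᵢ = Kᵢxᵢ:
  1: x = 0.187, y = 0.676
  2: x = 0.296, y = 0.169
  3: x = 0.516, y = 0.155

V/F = 0.435, x_3 = 0.516, y_3 = 0.155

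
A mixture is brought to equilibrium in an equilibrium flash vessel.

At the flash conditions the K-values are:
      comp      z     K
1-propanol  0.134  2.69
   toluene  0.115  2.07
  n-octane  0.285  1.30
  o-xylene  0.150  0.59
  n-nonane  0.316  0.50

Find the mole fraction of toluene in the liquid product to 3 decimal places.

Material balance + equilibrium reduce to Σ zᵢ(Kᵢ−1)/(1+β(Kᵢ−1)) = 0.
Feasibility: ΣzᵢKᵢ = 1.216, Σzᵢ/Kᵢ = 1.211 — both > 1, two phases present.
Iterate (Newton) starting at β = 0.5:
  β = 0.500: g = -0.0108, g' = -0.368 → β = 0.471
Converged at β = 0.471.
Compositions from xᵢ = zᵢ/(1+β(Kᵢ−1)), yᵢ = Kᵢxᵢ:
  1-propanol: x = 0.075, y = 0.201
  toluene: x = 0.076, y = 0.158
  n-octane: x = 0.250, y = 0.325
  o-xylene: x = 0.186, y = 0.110
  n-nonane: x = 0.413, y = 0.207

x_toluene = 0.076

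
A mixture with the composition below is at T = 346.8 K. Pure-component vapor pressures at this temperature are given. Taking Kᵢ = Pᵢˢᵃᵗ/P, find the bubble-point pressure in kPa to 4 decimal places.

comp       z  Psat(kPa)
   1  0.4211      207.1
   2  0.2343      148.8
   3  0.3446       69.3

Pbub = 145.9544 kPa

At the bubble point ψ → 0, so ΣzᵢKᵢ = 1 with Kᵢ = Pᵢˢᵃᵗ/P ⇒ P = ΣzᵢPᵢˢᵃᵗ.
P = 0.4211·207.1 + 0.2343·148.8 + 0.3446·69.3 = 145.9544 kPa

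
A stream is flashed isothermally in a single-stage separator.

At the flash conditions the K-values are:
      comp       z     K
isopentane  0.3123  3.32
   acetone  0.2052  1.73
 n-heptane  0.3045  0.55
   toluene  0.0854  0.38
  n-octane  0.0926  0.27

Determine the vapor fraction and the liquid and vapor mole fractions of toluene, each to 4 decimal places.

ψ = 0.6210, x_toluene = 0.1389, y_toluene = 0.0528

Rachford–Rice: g(ψ) = Σ zᵢ(Kᵢ−1)/(1+ψ(Kᵢ−1)) = 0.
g(0) = ΣzᵢKᵢ − 1 = 0.6168 and g(1) = 1 − Σzᵢ/Kᵢ = -0.3340, so a root lies in (0, 1).
Newton iteration, ψ⁰ = 0.57:
  ψ = 0.5700: g = 0.03580, g' = -0.7010 → ψ = 0.6211
  ψ = 0.6211: g = -0.00005, g' = -0.7046 → ψ = 0.6210
Converged at ψ = 0.6210.
Compositions from xᵢ = zᵢ/(1+ψ(Kᵢ−1)), yᵢ = Kᵢxᵢ:
  isopentane: x = 0.1280, y = 0.4248
  acetone: x = 0.1412, y = 0.2443
  n-heptane: x = 0.4226, y = 0.2324
  toluene: x = 0.1389, y = 0.0528
  n-octane: x = 0.1694, y = 0.0457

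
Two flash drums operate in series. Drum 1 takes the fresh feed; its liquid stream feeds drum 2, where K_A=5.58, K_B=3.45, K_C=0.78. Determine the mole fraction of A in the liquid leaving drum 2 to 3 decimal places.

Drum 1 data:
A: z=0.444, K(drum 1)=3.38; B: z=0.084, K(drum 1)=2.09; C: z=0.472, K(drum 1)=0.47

Drum 1:
Material balance + equilibrium reduce to Σ zᵢ(Kᵢ−1)/(1+ψ₁(Kᵢ−1)) = 0.
g(0) = ΣzᵢKᵢ − 1 = 0.898 and g(1) = 1 − Σzᵢ/Kᵢ = -0.176, so a root lies in (0, 1).
Newton iteration, ψ₁⁰ = 0.5:
  ψ₁ = 0.500: g = 0.2014, g' = -0.812 → ψ₁ = 0.748
  ψ₁ = 0.748: g = 0.0159, g' = -0.720 → ψ₁ = 0.770
Converged at ψ₁ = 0.770.
Drum-1 compositions:
  A: x = 0.157, y = 0.530
  B: x = 0.046, y = 0.095
  C: x = 0.798, y = 0.375
Drum-2 feed = drum-1 liquid: z₂ = (0.1567, 0.0457, 0.7976).
Drum 2:
Let ψ₂ = V/F and solve Σ zᵢ(Kᵢ−1)/(1+ψ₂(Kᵢ−1)) = 0.
Check two-phase: ΣzᵢKᵢ = 1.654 > 1 and Σzᵢ/Kᵢ = 1.064 > 1, so g(0) = 0.654 > 0 and g(1) = -0.064 < 0.
Iterate (Newton) starting at ψ₂ = 0.51:
  ψ₂ = 0.510: g = 0.0672, g' = -0.399 → ψ₂ = 0.679
  ψ₂ = 0.679: g = 0.0104, g' = -0.287 → ψ₂ = 0.715
  ψ₂ = 0.715: g = 0.0003, g' = -0.270 → ψ₂ = 0.716
Converged at ψ₂ = 0.716.
  A: x = 0.037, y = 0.204
  B: x = 0.017, y = 0.057
  C: x = 0.947, y = 0.739

x_A (drum 2) = 0.037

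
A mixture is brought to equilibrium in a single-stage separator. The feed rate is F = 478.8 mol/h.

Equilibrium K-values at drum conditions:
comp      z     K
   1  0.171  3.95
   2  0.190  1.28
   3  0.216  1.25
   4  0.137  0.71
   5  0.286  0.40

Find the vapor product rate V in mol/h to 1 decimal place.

V = 246.1 mol/h

Newton iteration, β⁰ = 0.59:
  β = 0.590: g = -0.0368, g' = -0.483 → β = 0.514
Converged at β = 0.514.
Then V = β·F = 0.5140·478.8 = 246.1 mol/h and L = F − V = 232.7 mol/h.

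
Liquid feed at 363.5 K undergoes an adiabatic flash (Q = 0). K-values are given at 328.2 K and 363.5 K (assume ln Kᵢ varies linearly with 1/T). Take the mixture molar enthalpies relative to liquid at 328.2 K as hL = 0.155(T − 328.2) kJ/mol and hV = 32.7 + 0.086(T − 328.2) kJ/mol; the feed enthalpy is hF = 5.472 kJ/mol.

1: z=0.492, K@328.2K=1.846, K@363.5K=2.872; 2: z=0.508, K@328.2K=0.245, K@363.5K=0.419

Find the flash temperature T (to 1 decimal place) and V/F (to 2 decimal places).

Adiabatic flash: solve Rachford–Rice at each trial T, then check hF = ψ·hV(T) + (1−ψ)·hL(T).
  T = 328.2 K: K = (1.846, 0.245), RR gives ψ = 0.051, H_out = 1.674 kJ/mol
  T = 363.5 K: K = (2.872, 0.419), RR gives ψ = 0.575, H_out = 22.887 kJ/mol
  T = 345.9 K: K = (2.330, 0.325), RR gives ψ = 0.347, H_out = 13.668 kJ/mol
  T = 337.0 K: K = (2.079, 0.283), RR gives ψ = 0.215, H_out = 8.277 kJ/mol
  T = 332.6 K: K = (1.961, 0.264), RR gives ψ = 0.139, H_out = 5.193 kJ/mol
  T = 334.8 K: K = (2.019, 0.273), RR gives ψ = 0.179, H_out = 6.780 kJ/mol
Linear interpolation between T = 332.6 (H_out = 5.193) and T = 334.8 (H_out = 6.780) on hF = 5.472 gives T ≈ 333.0 K, at which ψ = 0.15.

T = 333.0 K, V/F = 0.15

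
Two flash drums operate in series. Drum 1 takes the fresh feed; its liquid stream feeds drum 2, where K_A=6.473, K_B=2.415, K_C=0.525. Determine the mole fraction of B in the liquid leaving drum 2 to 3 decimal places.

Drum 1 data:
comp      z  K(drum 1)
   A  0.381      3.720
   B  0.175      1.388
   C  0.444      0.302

x_B (drum 2) = 0.094

Drum 1:
Iterate (Newton) starting at ψ₁ = 0.53:
  ψ₁ = 0.530: g = -0.0111, g' = -1.036 → ψ₁ = 0.519
Converged at ψ₁ = 0.519.
Drum-1 compositions:
  A: x = 0.158, y = 0.588
  B: x = 0.146, y = 0.202
  C: x = 0.696, y = 0.210
Drum-2 feed = drum-1 liquid: z₂ = (0.1579, 0.1457, 0.6964).
Drum 2:
Material balance + equilibrium reduce to Σ zᵢ(Kᵢ−1)/(1+ψ₂(Kᵢ−1)) = 0.
Check two-phase: ΣzᵢKᵢ = 1.740 > 1 and Σzᵢ/Kᵢ = 1.411 > 1, so g(0) = 0.740 > 0 and g(1) = -0.411 < 0.
Iterate (Newton) starting at ψ₂ = 0.5:
  ψ₂ = 0.500: g = -0.0818, g' = -0.709 → ψ₂ = 0.385
  ψ₂ = 0.385: g = 0.0071, g' = -0.848 → ψ₂ = 0.393
Converged at ψ₂ = 0.393.
  A: x = 0.050, y = 0.324
  B: x = 0.094, y = 0.226
  C: x = 0.856, y = 0.450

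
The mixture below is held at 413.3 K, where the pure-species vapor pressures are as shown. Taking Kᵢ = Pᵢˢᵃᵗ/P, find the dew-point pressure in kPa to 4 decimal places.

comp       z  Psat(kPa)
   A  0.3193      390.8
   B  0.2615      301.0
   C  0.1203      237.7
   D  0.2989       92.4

At the dew point ψ → 1, so Σzᵢ/Kᵢ = 1 with Kᵢ = Pᵢˢᵃᵗ/P ⇒ 1/P = Σzᵢ/Pᵢˢᵃᵗ.
1/P = 0.3193/390.8 + 0.2615/301.0 + 0.1203/237.7 + 0.2989/92.4 = 0.0054268 ⇒ P = 184.2720 kPa

Pdew = 184.2720 kPa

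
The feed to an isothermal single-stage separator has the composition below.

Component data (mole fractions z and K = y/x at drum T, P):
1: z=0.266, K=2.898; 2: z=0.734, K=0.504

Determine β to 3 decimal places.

β = 0.150

Let β = V/F and solve Σ zᵢ(Kᵢ−1)/(1+β(Kᵢ−1)) = 0.
g(0) = ΣzᵢKᵢ − 1 = 0.141 and g(1) = 1 − Σzᵢ/Kᵢ = -0.548, so a root lies in (0, 1).
Binary case is linear: z₁(K₁−1)(1+β(K₂−1)) + z₂(K₂−1)(1+β(K₁−1)) = 0
⇒ β = [z₁(K₁−1)+z₂(K₂−1)] / [−(K₁−1)(K₂−1)] = 0.1408/0.9414 = 0.150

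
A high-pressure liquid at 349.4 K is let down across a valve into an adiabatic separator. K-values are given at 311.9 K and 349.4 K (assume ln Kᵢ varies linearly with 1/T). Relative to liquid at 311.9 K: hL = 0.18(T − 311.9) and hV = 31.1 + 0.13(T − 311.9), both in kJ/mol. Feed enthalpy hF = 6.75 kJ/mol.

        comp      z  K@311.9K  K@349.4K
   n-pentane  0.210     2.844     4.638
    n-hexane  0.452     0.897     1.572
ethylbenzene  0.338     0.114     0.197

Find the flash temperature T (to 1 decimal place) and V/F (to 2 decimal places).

Adiabatic flash: solve Rachford–Rice at each trial T, then check hF = ψ·hV(T) + (1−ψ)·hL(T).
  T = 311.9 K: K = (2.844, 0.897, 0.114), RR gives ψ = 0.044, H_out = 1.361 kJ/mol
  T = 349.4 K: K = (4.638, 1.572, 0.197), RR gives ψ = 0.518, H_out = 21.877 kJ/mol
  T = 330.6 K: K = (3.680, 1.206, 0.152), RR gives ψ = 0.317, H_out = 12.915 kJ/mol
  T = 321.2 K: K = (3.245, 1.044, 0.132), RR gives ψ = 0.189, H_out = 7.452 kJ/mol
  T = 316.5 K: K = (3.039, 0.968, 0.123), RR gives ψ = 0.118, H_out = 4.462 kJ/mol
  T = 318.9 K: K = (3.143, 1.006, 0.127), RR gives ψ = 0.154, H_out = 6.011 kJ/mol
Linear interpolation between T = 318.9 (H_out = 6.011) and T = 321.2 (H_out = 7.452) on hF = 6.75 gives T ≈ 320.1 K, at which ψ = 0.17.

T = 320.1 K, V/F = 0.17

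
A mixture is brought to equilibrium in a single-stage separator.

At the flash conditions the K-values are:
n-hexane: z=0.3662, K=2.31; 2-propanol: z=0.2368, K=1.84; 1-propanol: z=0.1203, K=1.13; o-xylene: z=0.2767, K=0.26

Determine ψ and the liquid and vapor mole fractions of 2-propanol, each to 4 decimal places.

Newton iteration, ψ⁰ = 0.5:
  ψ = 0.5000: g = 0.11961, g' = -0.6959 → ψ = 0.6719
  ψ = 0.6719: g = -0.01056, g' = -0.8471 → ψ = 0.6594
  ψ = 0.6594: g = -0.00011, g' = -0.8298 → ψ = 0.6593
Converged at ψ = 0.6593.
Compositions from xᵢ = zᵢ/(1+ψ(Kᵢ−1)), yᵢ = Kᵢxᵢ:
  n-hexane: x = 0.1965, y = 0.4539
  2-propanol: x = 0.1524, y = 0.2804
  1-propanol: x = 0.1108, y = 0.1252
  o-xylene: x = 0.5403, y = 0.1405

ψ = 0.6593, x_2-propanol = 0.1524, y_2-propanol = 0.2804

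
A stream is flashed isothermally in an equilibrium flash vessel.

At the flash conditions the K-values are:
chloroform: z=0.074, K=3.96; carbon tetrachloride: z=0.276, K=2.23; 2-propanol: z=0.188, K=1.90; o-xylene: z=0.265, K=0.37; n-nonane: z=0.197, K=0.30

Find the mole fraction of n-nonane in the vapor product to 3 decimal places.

Newton–Raphson from ψ = 0.5:
  ψ = 0.500: g = -0.0407, g' = -0.791 → ψ = 0.449
  ψ = 0.449: g = -0.0003, g' = -0.780 → ψ = 0.448
Converged at ψ = 0.448.
Compositions from xᵢ = zᵢ/(1+ψ(Kᵢ−1)), yᵢ = Kᵢxᵢ:
  chloroform: x = 0.032, y = 0.126
  carbon tetrachloride: x = 0.178, y = 0.397
  2-propanol: x = 0.134, y = 0.255
  o-xylene: x = 0.369, y = 0.137
  n-nonane: x = 0.287, y = 0.086

y_n-nonane = 0.086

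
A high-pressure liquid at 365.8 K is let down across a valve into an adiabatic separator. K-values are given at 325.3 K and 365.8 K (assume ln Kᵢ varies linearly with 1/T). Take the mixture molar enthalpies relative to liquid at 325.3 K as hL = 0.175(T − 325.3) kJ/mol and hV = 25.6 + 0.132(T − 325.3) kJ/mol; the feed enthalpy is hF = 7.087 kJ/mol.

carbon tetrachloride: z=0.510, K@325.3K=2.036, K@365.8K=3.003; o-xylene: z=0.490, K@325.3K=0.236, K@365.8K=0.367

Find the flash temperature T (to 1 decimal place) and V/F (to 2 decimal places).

T = 329.8 K, V/F = 0.25

Adiabatic flash: solve Rachford–Rice at each trial T, then check hF = ψ·hV(T) + (1−ψ)·hL(T).
  T = 325.3 K: K = (2.036, 0.236), RR gives ψ = 0.195, H_out = 4.981 kJ/mol
  T = 365.8 K: K = (3.003, 0.367), RR gives ψ = 0.561, H_out = 20.473 kJ/mol
  T = 345.6 K: K = (2.502, 0.298), RR gives ψ = 0.401, H_out = 13.458 kJ/mol
  T = 335.5 K: K = (2.265, 0.266), RR gives ψ = 0.308, H_out = 9.534 kJ/mol
  T = 330.4 K: K = (2.149, 0.251), RR gives ψ = 0.255, H_out = 7.354 kJ/mol
  T = 327.9 K: K = (2.093, 0.244), RR gives ψ = 0.226, H_out = 6.218 kJ/mol
  T = 329.1 K: K = (2.120, 0.247), RR gives ψ = 0.240, H_out = 6.769 kJ/mol
Linear interpolation between T = 329.1 (H_out = 6.769) and T = 330.4 (H_out = 7.354) on hF = 7.087 gives T ≈ 329.8 K, at which ψ = 0.25.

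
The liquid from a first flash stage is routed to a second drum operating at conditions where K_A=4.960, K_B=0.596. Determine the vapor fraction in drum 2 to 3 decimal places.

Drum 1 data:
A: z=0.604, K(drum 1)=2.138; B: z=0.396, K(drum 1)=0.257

V/F (drum 2) = 0.825

Drum 1:
Binary case is linear: z₁(K₁−1)(1+ψ₁(K₂−1)) + z₂(K₂−1)(1+ψ₁(K₁−1)) = 0
⇒ ψ₁ = [z₁(K₁−1)+z₂(K₂−1)] / [−(K₁−1)(K₂−1)] = 0.3931/0.8455 = 0.465
Drum-1 compositions:
  A: x = 0.395, y = 0.845
  B: x = 0.605, y = 0.155
Drum-2 feed = drum-1 liquid: z₂ = (0.3950, 0.6050).
Drum 2:
Iterate (Newton) starting at ψ₂ = 0.34:
  ψ₂ = 0.340: g = 0.3833, g' = -1.258 → ψ₂ = 0.645
  ψ₂ = 0.645: g = 0.1097, g' = -0.671 → ψ₂ = 0.808
  ψ₂ = 0.808: g = 0.0095, g' = -0.569 → ψ₂ = 0.825
Converged at ψ₂ = 0.825.
  A: x = 0.093, y = 0.459
  B: x = 0.907, y = 0.541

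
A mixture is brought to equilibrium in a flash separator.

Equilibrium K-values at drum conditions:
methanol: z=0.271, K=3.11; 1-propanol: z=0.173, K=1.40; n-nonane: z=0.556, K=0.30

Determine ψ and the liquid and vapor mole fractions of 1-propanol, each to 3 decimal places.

ψ = 0.214, x_1-propanol = 0.159, y_1-propanol = 0.223

Let ψ = V/F and solve Σ zᵢ(Kᵢ−1)/(1+ψ(Kᵢ−1)) = 0.
Feasibility: ΣzᵢKᵢ = 1.252, Σzᵢ/Kᵢ = 2.064 — both > 1, two phases present.
Iterate (Newton) starting at ψ = 0.5:
  ψ = 0.500: g = -0.2628, g' = -0.950 → ψ = 0.223
  ψ = 0.223: g = -0.0090, g' = -0.964 → ψ = 0.214
Converged at ψ = 0.214.
Compositions from xᵢ = zᵢ/(1+ψ(Kᵢ−1)), yᵢ = Kᵢxᵢ:
  methanol: x = 0.187, y = 0.581
  1-propanol: x = 0.159, y = 0.223
  n-nonane: x = 0.654, y = 0.196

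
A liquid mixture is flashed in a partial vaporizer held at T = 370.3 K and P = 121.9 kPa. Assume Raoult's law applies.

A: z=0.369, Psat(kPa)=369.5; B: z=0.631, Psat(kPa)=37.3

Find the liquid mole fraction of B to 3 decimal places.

x_B = 0.745

Raoult's law: Kᵢ = Pᵢˢᵃᵗ/P = Pᵢˢᵃᵗ/121.9.
  K_A = 369.5/121.9 = 3.03117, K_B = 37.3/121.9 = 0.30599
Rachford–Rice: g(β) = Σ zᵢ(Kᵢ−1)/(1+β(Kᵢ−1)) = 0.
Feasibility: ΣzᵢKᵢ = 1.312, Σzᵢ/Kᵢ = 2.184 — both > 1, two phases present.
Binary case is linear: z₁(K₁−1)(1+β(K₂−1)) + z₂(K₂−1)(1+β(K₁−1)) = 0
⇒ β = [z₁(K₁−1)+z₂(K₂−1)] / [−(K₁−1)(K₂−1)] = 0.3116/1.4097 = 0.221
Compositions from xᵢ = zᵢ/(1+β(Kᵢ−1)), yᵢ = Kᵢxᵢ:
  A: x = 0.255, y = 0.772
  B: x = 0.745, y = 0.228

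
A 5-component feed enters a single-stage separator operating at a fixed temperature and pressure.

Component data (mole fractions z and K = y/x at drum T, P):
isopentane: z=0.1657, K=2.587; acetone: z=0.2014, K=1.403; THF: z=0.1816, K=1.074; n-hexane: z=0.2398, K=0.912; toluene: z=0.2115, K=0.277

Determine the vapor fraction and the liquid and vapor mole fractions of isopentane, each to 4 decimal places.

ψ = 0.4169, x_isopentane = 0.0997, y_isopentane = 0.2580

Rachford–Rice: g(ψ) = Σ zᵢ(Kᵢ−1)/(1+ψ(Kᵢ−1)) = 0.
Check two-phase: ΣzᵢKᵢ = 1.1836 > 1 and Σzᵢ/Kᵢ = 1.4032 > 1, so g(0) = 0.1836 > 0 and g(1) = -0.4032 < 0.
Iterate (Newton) starting at ψ = 0.5:
  ψ = 0.5000: g = -0.03443, g' = -0.4265 → ψ = 0.4193
  ψ = 0.4193: g = -0.00098, g' = -0.4050 → ψ = 0.4169
Converged at ψ = 0.4169.
Compositions from xᵢ = zᵢ/(1+ψ(Kᵢ−1)), yᵢ = Kᵢxᵢ:
  isopentane: x = 0.0997, y = 0.2580
  acetone: x = 0.1724, y = 0.2419
  THF: x = 0.1762, y = 0.1892
  n-hexane: x = 0.2489, y = 0.2270
  toluene: x = 0.3027, y = 0.0839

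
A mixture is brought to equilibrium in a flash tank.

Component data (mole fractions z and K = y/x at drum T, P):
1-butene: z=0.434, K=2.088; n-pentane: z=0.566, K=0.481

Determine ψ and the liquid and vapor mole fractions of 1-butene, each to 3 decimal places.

Let ψ = V/F and solve Σ zᵢ(Kᵢ−1)/(1+ψ(Kᵢ−1)) = 0.
Feasibility: ΣzᵢKᵢ = 1.178, Σzᵢ/Kᵢ = 1.385 — both > 1, two phases present.
Binary case is linear: z₁(K₁−1)(1+ψ(K₂−1)) + z₂(K₂−1)(1+ψ(K₁−1)) = 0
⇒ ψ = [z₁(K₁−1)+z₂(K₂−1)] / [−(K₁−1)(K₂−1)] = 0.1784/0.5647 = 0.316
Compositions from xᵢ = zᵢ/(1+ψ(Kᵢ−1)), yᵢ = Kᵢxᵢ:
  1-butene: x = 0.323, y = 0.674
  n-pentane: x = 0.677, y = 0.326

ψ = 0.316, x_1-butene = 0.323, y_1-butene = 0.674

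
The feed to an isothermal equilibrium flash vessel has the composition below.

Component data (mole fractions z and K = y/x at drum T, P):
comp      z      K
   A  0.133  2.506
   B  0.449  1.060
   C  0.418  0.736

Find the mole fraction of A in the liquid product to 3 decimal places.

Rachford–Rice: g(β) = Σ zᵢ(Kᵢ−1)/(1+β(Kᵢ−1)) = 0.
Feasibility: ΣzᵢKᵢ = 1.117, Σzᵢ/Kᵢ = 1.045 — both > 1, two phases present.
Newton–Raphson from β = 0.44:
  β = 0.440: g = 0.0219, g' = -0.148 → β = 0.588
  β = 0.588: g = 0.0017, g' = -0.127 → β = 0.601
Converged at β = 0.601.
Compositions from xᵢ = zᵢ/(1+β(Kᵢ−1)), yᵢ = Kᵢxᵢ:
  A: x = 0.070, y = 0.175
  B: x = 0.433, y = 0.459
  C: x = 0.497, y = 0.366

x_A = 0.070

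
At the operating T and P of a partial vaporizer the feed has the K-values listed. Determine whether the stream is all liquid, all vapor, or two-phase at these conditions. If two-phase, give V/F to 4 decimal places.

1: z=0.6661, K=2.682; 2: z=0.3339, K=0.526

ΣzᵢKᵢ = 1.9621; Σzᵢ/Kᵢ = 0.8832.
Since Σzᵢ/Kᵢ < 1 the mixture is above its dew point — single vapor phase.

all vapor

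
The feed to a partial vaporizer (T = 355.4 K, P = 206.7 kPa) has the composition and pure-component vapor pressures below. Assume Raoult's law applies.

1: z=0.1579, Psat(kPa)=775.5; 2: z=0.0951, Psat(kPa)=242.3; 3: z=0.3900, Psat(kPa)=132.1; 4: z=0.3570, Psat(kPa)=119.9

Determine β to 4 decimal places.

β = 0.1708

Raoult's law: Kᵢ = Pᵢˢᵃᵗ/P = Pᵢˢᵃᵗ/206.7.
  K_1 = 775.5/206.7 = 3.751814, K_2 = 242.3/206.7 = 1.172230, K_3 = 132.1/206.7 = 0.639090, K_4 = 119.9/206.7 = 0.580068
Newton–Raphson from β = 0.53:
  β = 0.5300: g = -0.17513, g' = -0.3820 → β = 0.0716
  β = 0.0716: g = 0.08014, g' = -0.9577 → β = 0.1553
  β = 0.1553: g = 0.01091, g' = -0.7187 → β = 0.1704
  β = 0.1704: g = 0.00024, g' = -0.6874 → β = 0.1708
Converged at β = 0.1708.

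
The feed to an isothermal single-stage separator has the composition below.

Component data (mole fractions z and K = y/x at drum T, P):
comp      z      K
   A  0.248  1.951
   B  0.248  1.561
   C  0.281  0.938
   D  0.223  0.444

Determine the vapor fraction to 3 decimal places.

Material balance + equilibrium reduce to Σ zᵢ(Kᵢ−1)/(1+ψ(Kᵢ−1)) = 0.
g(0) = ΣzᵢKᵢ − 1 = 0.234 and g(1) = 1 − Σzᵢ/Kᵢ = -0.088, so a root lies in (0, 1).
Newton–Raphson from ψ = 0.55:
  ψ = 0.550: g = 0.0645, g' = -0.286 → ψ = 0.775
  ψ = 0.775: g = -0.0035, g' = -0.326 → ψ = 0.765
  ψ = 0.765: g = -0.0000, g' = -0.323 → ψ = 0.764
Converged at ψ = 0.764.

ψ = 0.764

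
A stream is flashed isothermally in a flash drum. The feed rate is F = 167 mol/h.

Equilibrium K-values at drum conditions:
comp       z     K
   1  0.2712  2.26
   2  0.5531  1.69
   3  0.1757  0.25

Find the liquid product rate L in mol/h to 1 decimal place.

L = 18.2 mol/h

Newton iteration, ψ⁰ = 0.69:
  ψ = 0.6900: g = 0.16823, g' = -0.6686 → ψ = 0.9416
  ψ = 0.9416: g = -0.06092, g' = -1.3319 → ψ = 0.8959
  ψ = 0.8959: g = -0.00528, g' = -1.1137 → ψ = 0.8911
Converged at ψ = 0.8911.
Then V = ψ·F = 0.8911·167 = 148.8 mol/h and L = F − V = 18.2 mol/h.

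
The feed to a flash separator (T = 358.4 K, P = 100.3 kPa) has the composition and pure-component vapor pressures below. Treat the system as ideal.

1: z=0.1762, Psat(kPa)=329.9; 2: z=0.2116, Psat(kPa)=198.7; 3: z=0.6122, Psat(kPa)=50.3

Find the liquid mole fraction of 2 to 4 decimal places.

Raoult's law: Kᵢ = Pᵢˢᵃᵗ/P = Pᵢˢᵃᵗ/100.3.
  K_1 = 329.9/100.3 = 3.289133, K_2 = 198.7/100.3 = 1.981057, K_3 = 50.3/100.3 = 0.501496
Newton iteration, ψ⁰ = 0.5:
  ψ = 0.5000: g = -0.07916, g' = -0.5624 → ψ = 0.3592
  ψ = 0.3592: g = 0.00307, g' = -0.6151 → ψ = 0.3642
Converged at ψ = 0.3642.
Compositions from xᵢ = zᵢ/(1+ψ(Kᵢ−1)), yᵢ = Kᵢxᵢ:
  1: x = 0.0961, y = 0.3160
  2: x = 0.1559, y = 0.3088
  3: x = 0.7480, y = 0.3751

x_2 = 0.1559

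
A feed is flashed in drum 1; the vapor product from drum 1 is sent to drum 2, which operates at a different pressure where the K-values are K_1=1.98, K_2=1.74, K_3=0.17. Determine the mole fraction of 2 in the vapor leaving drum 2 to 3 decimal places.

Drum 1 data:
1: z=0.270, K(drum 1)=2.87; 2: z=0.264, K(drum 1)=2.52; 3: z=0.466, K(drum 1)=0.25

Drum 1:
Rachford–Rice: g(ψ₁) = Σ zᵢ(Kᵢ−1)/(1+ψ₁(Kᵢ−1)) = 0.
Feasibility: ΣzᵢKᵢ = 1.557, Σzᵢ/Kᵢ = 2.063 — both > 1, two phases present.
Iterate (Newton) starting at ψ₁ = 0.5:
  ψ₁ = 0.500: g = -0.0703, g' = -1.120 → ψ₁ = 0.437
  ψ₁ = 0.437: g = -0.0012, g' = -1.086 → ψ₁ = 0.436
Converged at ψ₁ = 0.436.
Drum-1 compositions:
  1: x = 0.149, y = 0.427
  2: x = 0.159, y = 0.400
  3: x = 0.693, y = 0.173
Drum-2 feed = drum-1 vapor: z₂ = (0.4268, 0.4001, 0.1731).
Drum 2:
Rachford–Rice: g(ψ₂) = Σ zᵢ(Kᵢ−1)/(1+ψ₂(Kᵢ−1)) = 0.
Check two-phase: ΣzᵢKᵢ = 1.571 > 1 and Σzᵢ/Kᵢ = 1.464 > 1, so g(0) = 0.571 > 0 and g(1) = -0.464 < 0.
Newton–Raphson from ψ₂ = 0.5:
  ψ₂ = 0.500: g = 0.2512, g' = -0.650 → ψ₂ = 0.886
  ψ₂ = 0.886: g = -0.1413, g' = -1.906 → ψ₂ = 0.812
  ψ₂ = 0.812: g = -0.0234, g' = -1.337 → ψ₂ = 0.795
  ψ₂ = 0.795: g = -0.0008, g' = -1.247 → ψ₂ = 0.794
Converged at ψ₂ = 0.794.
  1: x = 0.240, y = 0.475
  2: x = 0.252, y = 0.438
  3: x = 0.508, y = 0.086

y_2 (drum 2) = 0.438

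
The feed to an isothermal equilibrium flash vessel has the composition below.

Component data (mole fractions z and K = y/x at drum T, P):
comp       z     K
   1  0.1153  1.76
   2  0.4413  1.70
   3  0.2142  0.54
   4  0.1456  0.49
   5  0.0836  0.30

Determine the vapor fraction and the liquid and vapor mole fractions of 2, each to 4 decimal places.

Material balance + equilibrium reduce to Σ zᵢ(Kᵢ−1)/(1+ψ(Kᵢ−1)) = 0.
Check two-phase: ΣzᵢKᵢ = 1.1652 > 1 and Σzᵢ/Kᵢ = 1.2976 > 1, so g(0) = 0.1652 > 0 and g(1) = -0.2976 < 0.
Newton–Raphson from ψ = 0.46:
  ψ = 0.4600: g = -0.00971, g' = -0.3870 → ψ = 0.4349
  ψ = 0.4349: g = -0.00005, g' = -0.3827 → ψ = 0.4348
Converged at ψ = 0.4348.
Compositions from xᵢ = zᵢ/(1+ψ(Kᵢ−1)), yᵢ = Kᵢxᵢ:
  1: x = 0.0867, y = 0.1525
  2: x = 0.3383, y = 0.5752
  3: x = 0.2677, y = 0.1446
  4: x = 0.1871, y = 0.0917
  5: x = 0.1202, y = 0.0361

ψ = 0.4348, x_2 = 0.3383, y_2 = 0.5752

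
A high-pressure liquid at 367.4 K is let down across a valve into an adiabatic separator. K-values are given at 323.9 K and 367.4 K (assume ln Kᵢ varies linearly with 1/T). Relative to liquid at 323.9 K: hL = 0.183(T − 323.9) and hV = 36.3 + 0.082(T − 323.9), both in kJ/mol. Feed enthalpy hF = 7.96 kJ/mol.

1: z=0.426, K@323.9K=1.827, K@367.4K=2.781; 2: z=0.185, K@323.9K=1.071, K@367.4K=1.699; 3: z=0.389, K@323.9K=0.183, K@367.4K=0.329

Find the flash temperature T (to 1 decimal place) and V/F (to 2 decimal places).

T = 329.8 K, V/F = 0.19

Adiabatic flash: solve Rachford–Rice at each trial T, then check hF = ψ·hV(T) + (1−ψ)·hL(T).
  T = 323.9 K: K = (1.827, 1.071, 0.183), RR gives ψ = 0.086, H_out = 3.131 kJ/mol
  T = 367.4 K: K = (2.781, 1.699, 0.329), RR gives ψ = 0.624, H_out = 27.883 kJ/mol
  T = 345.6 K: K = (2.283, 1.368, 0.250), RR gives ψ = 0.405, H_out = 17.771 kJ/mol
  T = 334.8 K: K = (2.051, 1.216, 0.215), RR gives ψ = 0.268, H_out = 11.444 kJ/mol
  T = 329.4 K: K = (1.939, 1.143, 0.199), RR gives ψ = 0.186, H_out = 7.649 kJ/mol
  T = 332.1 K: K = (1.994, 1.179, 0.207), RR gives ψ = 0.229, H_out = 9.614 kJ/mol
  T = 330.8 K: K = (1.967, 1.162, 0.203), RR gives ψ = 0.209, H_out = 8.686 kJ/mol
Linear interpolation between T = 329.4 (H_out = 7.649) and T = 330.8 (H_out = 8.686) on hF = 7.96 gives T ≈ 329.8 K, at which ψ = 0.19.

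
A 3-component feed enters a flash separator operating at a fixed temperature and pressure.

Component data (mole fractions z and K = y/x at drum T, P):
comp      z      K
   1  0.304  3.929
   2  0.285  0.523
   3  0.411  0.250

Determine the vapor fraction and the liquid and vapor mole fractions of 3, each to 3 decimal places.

ψ = 0.235, x_3 = 0.499, y_3 = 0.125

Rachford–Rice: g(ψ) = Σ zᵢ(Kᵢ−1)/(1+ψ(Kᵢ−1)) = 0.
Check two-phase: ΣzᵢKᵢ = 1.446 > 1 and Σzᵢ/Kᵢ = 2.266 > 1, so g(0) = 0.446 > 0 and g(1) = -1.266 < 0.
Newton–Raphson from ψ = 0.5:
  ψ = 0.500: g = -0.3104, g' = -1.133 → ψ = 0.226
  ψ = 0.226: g = 0.0122, g' = -1.361 → ψ = 0.235
Converged at ψ = 0.235.
Compositions from xᵢ = zᵢ/(1+ψ(Kᵢ−1)), yᵢ = Kᵢxᵢ:
  1: x = 0.180, y = 0.707
  2: x = 0.321, y = 0.168
  3: x = 0.499, y = 0.125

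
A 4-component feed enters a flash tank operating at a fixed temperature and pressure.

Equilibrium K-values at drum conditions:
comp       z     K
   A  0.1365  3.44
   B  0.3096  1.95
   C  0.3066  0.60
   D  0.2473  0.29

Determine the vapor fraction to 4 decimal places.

ψ = 0.3857

Let ψ = V/F and solve Σ zᵢ(Kᵢ−1)/(1+ψ(Kᵢ−1)) = 0.
g(0) = ΣzᵢKᵢ − 1 = 0.3290 and g(1) = 1 − Σzᵢ/Kᵢ = -0.5622, so a root lies in (0, 1).
Newton iteration, ψ⁰ = 0.5:
  ψ = 0.5000: g = -0.07609, g' = -0.6696 → ψ = 0.3864
  ψ = 0.3864: g = -0.00043, g' = -0.6702 → ψ = 0.3857
Converged at ψ = 0.3857.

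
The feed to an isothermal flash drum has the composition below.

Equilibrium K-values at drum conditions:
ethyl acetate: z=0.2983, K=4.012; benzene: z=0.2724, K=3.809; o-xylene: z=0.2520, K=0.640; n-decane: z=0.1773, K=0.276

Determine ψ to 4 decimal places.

Material balance + equilibrium reduce to Σ zᵢ(Kᵢ−1)/(1+ψ(Kᵢ−1)) = 0.
g(0) = ΣzᵢKᵢ − 1 = 1.4446 and g(1) = 1 − Σzᵢ/Kᵢ = -0.1820, so a root lies in (0, 1).
Iterate (Newton) starting at ψ = 0.5:
  ψ = 0.5000: g = 0.36492, g' = -1.0796 → ψ = 0.8380
  ψ = 0.8380: g = 0.02677, g' = -1.0768 → ψ = 0.8629
  ψ = 0.8629: g = -0.00053, g' = -1.1209 → ψ = 0.8624
Converged at ψ = 0.8624.

ψ = 0.8624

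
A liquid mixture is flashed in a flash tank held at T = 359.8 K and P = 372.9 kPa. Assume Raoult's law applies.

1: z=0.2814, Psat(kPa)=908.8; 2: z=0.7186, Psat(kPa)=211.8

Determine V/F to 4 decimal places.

Raoult's law: Kᵢ = Pᵢˢᵃᵗ/P = Pᵢˢᵃᵗ/372.9.
  K_1 = 908.8/372.9 = 2.437115, K_2 = 211.8/372.9 = 0.567981
Material balance + equilibrium reduce to Σ zᵢ(Kᵢ−1)/(1+V/F(Kᵢ−1)) = 0.
Feasibility: ΣzᵢKᵢ = 1.0940, Σzᵢ/Kᵢ = 1.3806 — both > 1, two phases present.
Newton–Raphson from V/F = 0.5:
  V/F = 0.5000: g = -0.16067, g' = -0.4150 → V/F = 0.1128
  V/F = 0.1128: g = 0.02162, g' = -0.5785 → V/F = 0.1502
  V/F = 0.1502: g = 0.00061, g' = -0.5465 → V/F = 0.1513
Converged at V/F = 0.1513.

V/F = 0.1513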